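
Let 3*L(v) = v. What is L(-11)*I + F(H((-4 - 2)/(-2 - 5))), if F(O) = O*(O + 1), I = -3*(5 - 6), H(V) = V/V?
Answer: -9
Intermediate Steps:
H(V) = 1
I = 3 (I = -3*(-1) = 3)
L(v) = v/3
F(O) = O*(1 + O)
L(-11)*I + F(H((-4 - 2)/(-2 - 5))) = ((⅓)*(-11))*3 + 1*(1 + 1) = -11/3*3 + 1*2 = -11 + 2 = -9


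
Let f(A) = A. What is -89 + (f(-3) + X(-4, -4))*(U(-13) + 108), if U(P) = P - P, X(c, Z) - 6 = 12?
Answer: 1531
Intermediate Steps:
X(c, Z) = 18 (X(c, Z) = 6 + 12 = 18)
U(P) = 0
-89 + (f(-3) + X(-4, -4))*(U(-13) + 108) = -89 + (-3 + 18)*(0 + 108) = -89 + 15*108 = -89 + 1620 = 1531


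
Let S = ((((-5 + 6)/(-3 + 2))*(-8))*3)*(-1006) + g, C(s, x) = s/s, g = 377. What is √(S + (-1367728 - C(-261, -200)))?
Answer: 2*I*√347874 ≈ 1179.6*I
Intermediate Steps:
C(s, x) = 1
S = -23767 (S = ((((-5 + 6)/(-3 + 2))*(-8))*3)*(-1006) + 377 = (((1/(-1))*(-8))*3)*(-1006) + 377 = (((1*(-1))*(-8))*3)*(-1006) + 377 = (-1*(-8)*3)*(-1006) + 377 = (8*3)*(-1006) + 377 = 24*(-1006) + 377 = -24144 + 377 = -23767)
√(S + (-1367728 - C(-261, -200))) = √(-23767 + (-1367728 - 1*1)) = √(-23767 + (-1367728 - 1)) = √(-23767 - 1367729) = √(-1391496) = 2*I*√347874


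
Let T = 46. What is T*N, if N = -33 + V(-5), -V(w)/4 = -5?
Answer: -598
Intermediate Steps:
V(w) = 20 (V(w) = -4*(-5) = 20)
N = -13 (N = -33 + 20 = -13)
T*N = 46*(-13) = -598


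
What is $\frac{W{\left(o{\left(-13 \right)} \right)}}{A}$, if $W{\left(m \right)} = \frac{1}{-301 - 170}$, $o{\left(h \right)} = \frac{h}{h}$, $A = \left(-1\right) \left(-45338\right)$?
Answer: $- \frac{1}{21354198} \approx -4.6829 \cdot 10^{-8}$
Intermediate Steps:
$A = 45338$
$o{\left(h \right)} = 1$
$W{\left(m \right)} = - \frac{1}{471}$ ($W{\left(m \right)} = \frac{1}{-471} = - \frac{1}{471}$)
$\frac{W{\left(o{\left(-13 \right)} \right)}}{A} = - \frac{1}{471 \cdot 45338} = \left(- \frac{1}{471}\right) \frac{1}{45338} = - \frac{1}{21354198}$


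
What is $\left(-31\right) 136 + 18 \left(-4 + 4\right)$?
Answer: $-4216$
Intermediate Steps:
$\left(-31\right) 136 + 18 \left(-4 + 4\right) = -4216 + 18 \cdot 0 = -4216 + 0 = -4216$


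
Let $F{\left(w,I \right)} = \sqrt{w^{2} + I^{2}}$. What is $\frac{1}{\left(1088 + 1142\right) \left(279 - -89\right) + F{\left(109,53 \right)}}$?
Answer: $\frac{82064}{67344999491} - \frac{\sqrt{14690}}{673449994910} \approx 1.2184 \cdot 10^{-6}$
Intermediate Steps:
$F{\left(w,I \right)} = \sqrt{I^{2} + w^{2}}$
$\frac{1}{\left(1088 + 1142\right) \left(279 - -89\right) + F{\left(109,53 \right)}} = \frac{1}{\left(1088 + 1142\right) \left(279 - -89\right) + \sqrt{53^{2} + 109^{2}}} = \frac{1}{2230 \left(279 + 89\right) + \sqrt{2809 + 11881}} = \frac{1}{2230 \cdot 368 + \sqrt{14690}} = \frac{1}{820640 + \sqrt{14690}}$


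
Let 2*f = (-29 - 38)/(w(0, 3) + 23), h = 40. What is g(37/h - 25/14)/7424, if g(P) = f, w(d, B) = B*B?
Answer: -67/475136 ≈ -0.00014101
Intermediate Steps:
w(d, B) = B**2
f = -67/64 (f = ((-29 - 38)/(3**2 + 23))/2 = (-67/(9 + 23))/2 = (-67/32)/2 = (-67*1/32)/2 = (1/2)*(-67/32) = -67/64 ≈ -1.0469)
g(P) = -67/64
g(37/h - 25/14)/7424 = -67/64/7424 = -67/64*1/7424 = -67/475136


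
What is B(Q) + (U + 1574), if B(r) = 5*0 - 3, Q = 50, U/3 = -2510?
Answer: -5959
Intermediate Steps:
U = -7530 (U = 3*(-2510) = -7530)
B(r) = -3 (B(r) = 0 - 3 = -3)
B(Q) + (U + 1574) = -3 + (-7530 + 1574) = -3 - 5956 = -5959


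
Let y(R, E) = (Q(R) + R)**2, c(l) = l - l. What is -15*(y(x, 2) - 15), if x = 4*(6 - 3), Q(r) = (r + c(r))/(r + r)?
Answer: -8475/4 ≈ -2118.8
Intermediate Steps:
c(l) = 0
Q(r) = 1/2 (Q(r) = (r + 0)/(r + r) = r/((2*r)) = r*(1/(2*r)) = 1/2)
x = 12 (x = 4*3 = 12)
y(R, E) = (1/2 + R)**2
-15*(y(x, 2) - 15) = -15*((1 + 2*12)**2/4 - 15) = -15*((1 + 24)**2/4 - 15) = -15*((1/4)*25**2 - 15) = -15*((1/4)*625 - 15) = -15*(625/4 - 15) = -15*565/4 = -8475/4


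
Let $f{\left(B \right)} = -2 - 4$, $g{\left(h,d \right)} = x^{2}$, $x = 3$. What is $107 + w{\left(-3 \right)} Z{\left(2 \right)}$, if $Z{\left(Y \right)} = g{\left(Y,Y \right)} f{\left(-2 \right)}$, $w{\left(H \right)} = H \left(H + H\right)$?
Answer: $-865$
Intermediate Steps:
$g{\left(h,d \right)} = 9$ ($g{\left(h,d \right)} = 3^{2} = 9$)
$w{\left(H \right)} = 2 H^{2}$ ($w{\left(H \right)} = H 2 H = 2 H^{2}$)
$f{\left(B \right)} = -6$ ($f{\left(B \right)} = -2 - 4 = -6$)
$Z{\left(Y \right)} = -54$ ($Z{\left(Y \right)} = 9 \left(-6\right) = -54$)
$107 + w{\left(-3 \right)} Z{\left(2 \right)} = 107 + 2 \left(-3\right)^{2} \left(-54\right) = 107 + 2 \cdot 9 \left(-54\right) = 107 + 18 \left(-54\right) = 107 - 972 = -865$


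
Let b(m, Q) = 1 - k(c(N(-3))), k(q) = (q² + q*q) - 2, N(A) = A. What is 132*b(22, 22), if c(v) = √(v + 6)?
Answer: -396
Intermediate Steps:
c(v) = √(6 + v)
k(q) = -2 + 2*q² (k(q) = (q² + q²) - 2 = 2*q² - 2 = -2 + 2*q²)
b(m, Q) = -3 (b(m, Q) = 1 - (-2 + 2*(√(6 - 3))²) = 1 - (-2 + 2*(√3)²) = 1 - (-2 + 2*3) = 1 - (-2 + 6) = 1 - 1*4 = 1 - 4 = -3)
132*b(22, 22) = 132*(-3) = -396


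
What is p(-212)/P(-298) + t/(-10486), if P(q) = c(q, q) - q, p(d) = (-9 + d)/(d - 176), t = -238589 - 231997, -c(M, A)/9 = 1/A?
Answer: 37889772199/844256378 ≈ 44.879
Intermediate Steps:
c(M, A) = -9/A
t = -470586
p(d) = (-9 + d)/(-176 + d)
P(q) = -q - 9/q (P(q) = -9/q - q = -q - 9/q)
p(-212)/P(-298) + t/(-10486) = ((-9 - 212)/(-176 - 212))/(-1*(-298) - 9/(-298)) - 470586/(-10486) = (-221/(-388))/(298 - 9*(-1/298)) - 470586*(-1/10486) = (-1/388*(-221))/(298 + 9/298) + 2199/49 = 221/(388*(88813/298)) + 2199/49 = (221/388)*(298/88813) + 2199/49 = 32929/17229722 + 2199/49 = 37889772199/844256378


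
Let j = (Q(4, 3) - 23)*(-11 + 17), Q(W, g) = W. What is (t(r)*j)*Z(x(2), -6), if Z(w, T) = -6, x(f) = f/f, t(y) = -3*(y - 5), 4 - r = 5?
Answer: 12312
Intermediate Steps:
r = -1 (r = 4 - 1*5 = 4 - 5 = -1)
t(y) = 15 - 3*y (t(y) = -3*(-5 + y) = 15 - 3*y)
x(f) = 1
j = -114 (j = (4 - 23)*(-11 + 17) = -19*6 = -114)
(t(r)*j)*Z(x(2), -6) = ((15 - 3*(-1))*(-114))*(-6) = ((15 + 3)*(-114))*(-6) = (18*(-114))*(-6) = -2052*(-6) = 12312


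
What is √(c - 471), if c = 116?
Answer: I*√355 ≈ 18.841*I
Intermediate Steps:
√(c - 471) = √(116 - 471) = √(-355) = I*√355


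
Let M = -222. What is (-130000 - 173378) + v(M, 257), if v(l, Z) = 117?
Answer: -303261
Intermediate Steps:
(-130000 - 173378) + v(M, 257) = (-130000 - 173378) + 117 = -303378 + 117 = -303261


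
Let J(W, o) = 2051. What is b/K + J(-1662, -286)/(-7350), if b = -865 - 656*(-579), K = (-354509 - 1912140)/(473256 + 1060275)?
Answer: -87171901009801/339997350 ≈ -2.5639e+5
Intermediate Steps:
K = -2266649/1533531 ≈ -1.4781
b = 378959 (b = -865 + 379824 = 378959)
b/K + J(-1662, -286)/(-7350) = 378959/(-2266649/1533531) + 2051/(-7350) = 378959*(-1533531/2266649) + 2051*(-1/7350) = -83020767747/323807 - 293/1050 = -87171901009801/339997350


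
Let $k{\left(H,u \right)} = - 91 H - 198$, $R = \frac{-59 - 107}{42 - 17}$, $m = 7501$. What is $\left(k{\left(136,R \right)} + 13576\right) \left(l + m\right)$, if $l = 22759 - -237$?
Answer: $30557994$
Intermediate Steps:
$R = - \frac{166}{25} \approx -6.64$
$k{\left(H,u \right)} = -198 - 91 H$
$l = 22996$ ($l = 22759 + 237 = 22996$)
$\left(k{\left(136,R \right)} + 13576\right) \left(l + m\right) = \left(\left(-198 - 12376\right) + 13576\right) \left(22996 + 7501\right) = \left(\left(-198 - 12376\right) + 13576\right) 30497 = \left(-12574 + 13576\right) 30497 = 1002 \cdot 30497 = 30557994$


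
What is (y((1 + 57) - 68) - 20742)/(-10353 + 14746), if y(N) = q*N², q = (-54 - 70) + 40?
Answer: -29142/4393 ≈ -6.6337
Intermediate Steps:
q = -84 (q = -124 + 40 = -84)
y(N) = -84*N²
(y((1 + 57) - 68) - 20742)/(-10353 + 14746) = (-84*((1 + 57) - 68)² - 20742)/(-10353 + 14746) = (-84*(58 - 68)² - 20742)/4393 = (-84*(-10)² - 20742)*(1/4393) = (-84*100 - 20742)*(1/4393) = (-8400 - 20742)*(1/4393) = -29142*1/4393 = -29142/4393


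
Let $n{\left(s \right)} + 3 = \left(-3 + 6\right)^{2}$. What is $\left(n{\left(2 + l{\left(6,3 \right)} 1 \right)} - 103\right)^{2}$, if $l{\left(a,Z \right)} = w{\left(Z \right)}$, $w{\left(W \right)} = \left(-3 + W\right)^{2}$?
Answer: $9409$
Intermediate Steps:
$l{\left(a,Z \right)} = \left(-3 + Z\right)^{2}$
$n{\left(s \right)} = 6$ ($n{\left(s \right)} = -3 + \left(-3 + 6\right)^{2} = -3 + 3^{2} = -3 + 9 = 6$)
$\left(n{\left(2 + l{\left(6,3 \right)} 1 \right)} - 103\right)^{2} = \left(6 - 103\right)^{2} = \left(-97\right)^{2} = 9409$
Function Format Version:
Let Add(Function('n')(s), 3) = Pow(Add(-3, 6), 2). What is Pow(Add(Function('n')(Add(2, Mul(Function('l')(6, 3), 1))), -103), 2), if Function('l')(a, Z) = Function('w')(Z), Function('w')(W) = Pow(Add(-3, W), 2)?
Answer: 9409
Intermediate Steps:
Function('l')(a, Z) = Pow(Add(-3, Z), 2)
Function('n')(s) = 6 (Function('n')(s) = Add(-3, Pow(Add(-3, 6), 2)) = Add(-3, Pow(3, 2)) = Add(-3, 9) = 6)
Pow(Add(Function('n')(Add(2, Mul(Function('l')(6, 3), 1))), -103), 2) = Pow(Add(6, -103), 2) = Pow(-97, 2) = 9409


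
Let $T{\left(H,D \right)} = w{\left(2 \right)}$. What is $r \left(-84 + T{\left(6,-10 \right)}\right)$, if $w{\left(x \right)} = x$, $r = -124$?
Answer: $10168$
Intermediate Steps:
$T{\left(H,D \right)} = 2$
$r \left(-84 + T{\left(6,-10 \right)}\right) = - 124 \left(-84 + 2\right) = \left(-124\right) \left(-82\right) = 10168$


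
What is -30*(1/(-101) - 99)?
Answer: 300000/101 ≈ 2970.3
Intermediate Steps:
-30*(1/(-101) - 99) = -30*(-1/101 - 99) = -30*(-10000/101) = 300000/101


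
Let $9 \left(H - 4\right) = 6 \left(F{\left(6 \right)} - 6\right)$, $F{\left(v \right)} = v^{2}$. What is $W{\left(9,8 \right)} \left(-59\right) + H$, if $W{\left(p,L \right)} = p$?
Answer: $-507$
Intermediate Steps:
$H = 24$ ($H = 4 + \frac{6 \left(6^{2} - 6\right)}{9} = 4 + \frac{6 \left(36 - 6\right)}{9} = 4 + \frac{6 \cdot 30}{9} = 4 + \frac{1}{9} \cdot 180 = 4 + 20 = 24$)
$W{\left(9,8 \right)} \left(-59\right) + H = 9 \left(-59\right) + 24 = -531 + 24 = -507$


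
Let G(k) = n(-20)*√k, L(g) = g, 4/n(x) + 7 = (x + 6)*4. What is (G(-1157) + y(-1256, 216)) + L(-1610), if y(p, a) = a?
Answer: -1394 - 4*I*√1157/63 ≈ -1394.0 - 2.1597*I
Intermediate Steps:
n(x) = 4/(17 + 4*x) (n(x) = 4/(-7 + (x + 6)*4) = 4/(-7 + (6 + x)*4) = 4/(-7 + (24 + 4*x)) = 4/(17 + 4*x))
G(k) = -4*√k/63 (G(k) = (4/(17 + 4*(-20)))*√k = (4/(17 - 80))*√k = (4/(-63))*√k = (4*(-1/63))*√k = -4*√k/63)
(G(-1157) + y(-1256, 216)) + L(-1610) = (-4*I*√1157/63 + 216) - 1610 = (216 - 4*I*√1157/63) - 1610 = -1394 - 4*I*√1157/63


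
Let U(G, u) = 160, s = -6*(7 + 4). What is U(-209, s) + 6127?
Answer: 6287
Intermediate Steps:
s = -66 (s = -6*11 = -66)
U(-209, s) + 6127 = 160 + 6127 = 6287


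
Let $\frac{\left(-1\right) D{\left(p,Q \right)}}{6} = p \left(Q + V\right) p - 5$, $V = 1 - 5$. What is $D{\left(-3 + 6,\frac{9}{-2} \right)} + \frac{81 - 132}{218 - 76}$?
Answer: $\frac{69387}{142} \approx 488.64$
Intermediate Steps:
$V = -4$
$D{\left(p,Q \right)} = 30 - 6 p^{2} \left(-4 + Q\right)$ ($D{\left(p,Q \right)} = - 6 \left(p \left(Q - 4\right) p - 5\right) = - 6 \left(p \left(-4 + Q\right) p - 5\right) = - 6 \left(p^{2} \left(-4 + Q\right) - 5\right) = - 6 \left(-5 + p^{2} \left(-4 + Q\right)\right) = 30 - 6 p^{2} \left(-4 + Q\right)$)
$D{\left(-3 + 6,\frac{9}{-2} \right)} + \frac{81 - 132}{218 - 76} = \left(30 + 24 \left(-3 + 6\right)^{2} - 6 \frac{9}{-2} \left(-3 + 6\right)^{2}\right) + \frac{81 - 132}{218 - 76} = \left(30 + 24 \cdot 3^{2} - 6 \cdot 9 \left(- \frac{1}{2}\right) 3^{2}\right) - \frac{51}{142} = \left(30 + 24 \cdot 9 - \left(-27\right) 9\right) - \frac{51}{142} = \left(30 + 216 + 243\right) - \frac{51}{142} = 489 - \frac{51}{142} = \frac{69387}{142}$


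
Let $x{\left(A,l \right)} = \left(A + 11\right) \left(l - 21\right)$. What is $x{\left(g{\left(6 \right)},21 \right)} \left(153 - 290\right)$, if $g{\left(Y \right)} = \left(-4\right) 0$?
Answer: $0$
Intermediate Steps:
$g{\left(Y \right)} = 0$
$x{\left(A,l \right)} = \left(-21 + l\right) \left(11 + A\right)$ ($x{\left(A,l \right)} = \left(11 + A\right) \left(-21 + l\right) = \left(-21 + l\right) \left(11 + A\right)$)
$x{\left(g{\left(6 \right)},21 \right)} \left(153 - 290\right) = \left(-231 - 0 + 11 \cdot 21 + 0 \cdot 21\right) \left(153 - 290\right) = \left(-231 + 0 + 231 + 0\right) \left(-137\right) = 0 \left(-137\right) = 0$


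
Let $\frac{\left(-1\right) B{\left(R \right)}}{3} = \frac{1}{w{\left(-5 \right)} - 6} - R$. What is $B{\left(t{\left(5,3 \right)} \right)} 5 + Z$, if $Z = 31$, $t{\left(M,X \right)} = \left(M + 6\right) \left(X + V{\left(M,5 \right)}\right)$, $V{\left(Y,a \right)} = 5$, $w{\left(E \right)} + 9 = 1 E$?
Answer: $\frac{5407}{4} \approx 1351.8$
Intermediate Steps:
$w{\left(E \right)} = -9 + E$ ($w{\left(E \right)} = -9 + 1 E = -9 + E$)
$t{\left(M,X \right)} = \left(5 + X\right) \left(6 + M\right)$ ($t{\left(M,X \right)} = \left(M + 6\right) \left(X + 5\right) = \left(6 + M\right) \left(5 + X\right) = \left(5 + X\right) \left(6 + M\right)$)
$B{\left(R \right)} = \frac{3}{20} + 3 R$ ($B{\left(R \right)} = - 3 \left(\frac{1}{\left(-9 - 5\right) - 6} - R\right) = - 3 \left(\frac{1}{-14 - 6} - R\right) = - 3 \left(\frac{1}{-20} - R\right) = - 3 \left(- \frac{1}{20} - R\right) = \frac{3}{20} + 3 R$)
$B{\left(t{\left(5,3 \right)} \right)} 5 + Z = \left(\frac{3}{20} + 3 \left(30 + 5 \cdot 5 + 6 \cdot 3 + 5 \cdot 3\right)\right) 5 + 31 = \left(\frac{3}{20} + 3 \left(30 + 25 + 18 + 15\right)\right) 5 + 31 = \left(\frac{3}{20} + 3 \cdot 88\right) 5 + 31 = \left(\frac{3}{20} + 264\right) 5 + 31 = \frac{5283}{20} \cdot 5 + 31 = \frac{5283}{4} + 31 = \frac{5407}{4}$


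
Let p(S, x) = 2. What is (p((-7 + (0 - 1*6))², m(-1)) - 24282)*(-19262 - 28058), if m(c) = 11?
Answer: 1148929600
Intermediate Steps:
(p((-7 + (0 - 1*6))², m(-1)) - 24282)*(-19262 - 28058) = (2 - 24282)*(-19262 - 28058) = -24280*(-47320) = 1148929600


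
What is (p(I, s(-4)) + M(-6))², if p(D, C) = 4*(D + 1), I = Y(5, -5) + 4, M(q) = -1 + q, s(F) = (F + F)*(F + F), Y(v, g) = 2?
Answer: 441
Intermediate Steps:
s(F) = 4*F² (s(F) = (2*F)*(2*F) = 4*F²)
I = 6 (I = 2 + 4 = 6)
p(D, C) = 4 + 4*D (p(D, C) = 4*(1 + D) = 4 + 4*D)
(p(I, s(-4)) + M(-6))² = ((4 + 4*6) + (-1 - 6))² = ((4 + 24) - 7)² = (28 - 7)² = 21² = 441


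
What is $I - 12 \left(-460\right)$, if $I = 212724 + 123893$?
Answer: $342137$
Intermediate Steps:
$I = 336617$
$I - 12 \left(-460\right) = 336617 - 12 \left(-460\right) = 336617 - -5520 = 336617 + 5520 = 342137$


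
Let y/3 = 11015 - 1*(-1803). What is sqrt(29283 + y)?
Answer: sqrt(67737) ≈ 260.26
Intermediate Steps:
y = 38454 (y = 3*(11015 - 1*(-1803)) = 3*(11015 + 1803) = 3*12818 = 38454)
sqrt(29283 + y) = sqrt(29283 + 38454) = sqrt(67737)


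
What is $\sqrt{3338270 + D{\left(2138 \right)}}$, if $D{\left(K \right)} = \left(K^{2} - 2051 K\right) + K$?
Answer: $\sqrt{3526414} \approx 1877.9$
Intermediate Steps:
$D{\left(K \right)} = K^{2} - 2050 K$
$\sqrt{3338270 + D{\left(2138 \right)}} = \sqrt{3338270 + 2138 \left(-2050 + 2138\right)} = \sqrt{3338270 + 2138 \cdot 88} = \sqrt{3338270 + 188144} = \sqrt{3526414}$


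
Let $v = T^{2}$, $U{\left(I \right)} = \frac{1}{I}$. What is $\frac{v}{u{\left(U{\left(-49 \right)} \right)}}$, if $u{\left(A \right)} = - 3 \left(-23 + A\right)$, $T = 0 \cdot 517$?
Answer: $0$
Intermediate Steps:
$T = 0$
$u{\left(A \right)} = 69 - 3 A$
$v = 0$ ($v = 0^{2} = 0$)
$\frac{v}{u{\left(U{\left(-49 \right)} \right)}} = \frac{0}{69 - \frac{3}{-49}} = \frac{0}{69 - - \frac{3}{49}} = \frac{0}{69 + \frac{3}{49}} = \frac{0}{\frac{3384}{49}} = 0 \cdot \frac{49}{3384} = 0$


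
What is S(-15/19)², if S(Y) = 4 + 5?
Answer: 81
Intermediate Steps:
S(Y) = 9
S(-15/19)² = 9² = 81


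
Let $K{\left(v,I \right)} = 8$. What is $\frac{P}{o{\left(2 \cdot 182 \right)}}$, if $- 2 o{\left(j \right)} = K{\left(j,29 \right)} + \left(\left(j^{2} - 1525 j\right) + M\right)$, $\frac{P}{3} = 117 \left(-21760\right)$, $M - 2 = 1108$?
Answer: $- \frac{587520}{16211} \approx -36.242$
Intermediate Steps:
$M = 1110$ ($M = 2 + 1108 = 1110$)
$P = -7637760$ ($P = 3 \cdot 117 \left(-21760\right) = 3 \left(-2545920\right) = -7637760$)
$o{\left(j \right)} = -559 - \frac{j^{2}}{2} + \frac{1525 j}{2}$ ($o{\left(j \right)} = - \frac{8 + \left(\left(j^{2} - 1525 j\right) + 1110\right)}{2} = - \frac{8 + \left(1110 + j^{2} - 1525 j\right)}{2} = - \frac{1118 + j^{2} - 1525 j}{2} = -559 - \frac{j^{2}}{2} + \frac{1525 j}{2}$)
$\frac{P}{o{\left(2 \cdot 182 \right)}} = - \frac{7637760}{-559 - \frac{\left(2 \cdot 182\right)^{2}}{2} + \frac{1525 \cdot 2 \cdot 182}{2}} = - \frac{7637760}{-559 - \frac{364^{2}}{2} + \frac{1525}{2} \cdot 364} = - \frac{7637760}{-559 - 66248 + 277550} = - \frac{7637760}{210743} = \left(-7637760\right) \frac{1}{210743} = - \frac{587520}{16211}$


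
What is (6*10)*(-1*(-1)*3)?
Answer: 180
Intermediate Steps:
(6*10)*(-1*(-1)*3) = 60*(1*3) = 60*3 = 180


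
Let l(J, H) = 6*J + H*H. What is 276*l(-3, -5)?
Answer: 1932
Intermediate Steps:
l(J, H) = H² + 6*J (l(J, H) = 6*J + H² = H² + 6*J)
276*l(-3, -5) = 276*((-5)² + 6*(-3)) = 276*(25 - 18) = 276*7 = 1932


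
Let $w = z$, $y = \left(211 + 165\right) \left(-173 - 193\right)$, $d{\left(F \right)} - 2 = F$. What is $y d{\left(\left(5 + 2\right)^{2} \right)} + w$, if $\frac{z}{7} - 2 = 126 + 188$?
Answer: $-7016204$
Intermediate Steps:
$d{\left(F \right)} = 2 + F$
$y = -137616$ ($y = 376 \left(-366\right) = -137616$)
$z = 2212$ ($z = 14 + 7 \left(126 + 188\right) = 14 + 7 \cdot 314 = 14 + 2198 = 2212$)
$w = 2212$
$y d{\left(\left(5 + 2\right)^{2} \right)} + w = - 137616 \left(2 + \left(5 + 2\right)^{2}\right) + 2212 = - 137616 \left(2 + 7^{2}\right) + 2212 = - 137616 \left(2 + 49\right) + 2212 = \left(-137616\right) 51 + 2212 = -7018416 + 2212 = -7016204$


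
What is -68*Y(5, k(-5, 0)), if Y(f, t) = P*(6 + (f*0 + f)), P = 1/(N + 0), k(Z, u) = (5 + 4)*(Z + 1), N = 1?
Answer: -748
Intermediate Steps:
k(Z, u) = 9 + 9*Z (k(Z, u) = 9*(1 + Z) = 9 + 9*Z)
P = 1 (P = 1/(1 + 0) = 1/1 = 1)
Y(f, t) = 6 + f (Y(f, t) = 1*(6 + (f*0 + f)) = 1*(6 + (0 + f)) = 1*(6 + f) = 6 + f)
-68*Y(5, k(-5, 0)) = -68*(6 + 5) = -68*11 = -748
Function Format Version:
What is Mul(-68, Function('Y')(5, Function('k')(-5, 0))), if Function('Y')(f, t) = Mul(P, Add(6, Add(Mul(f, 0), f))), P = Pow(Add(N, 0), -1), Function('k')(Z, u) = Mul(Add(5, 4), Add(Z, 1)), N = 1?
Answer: -748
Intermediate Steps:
Function('k')(Z, u) = Add(9, Mul(9, Z)) (Function('k')(Z, u) = Mul(9, Add(1, Z)) = Add(9, Mul(9, Z)))
P = 1 (P = Pow(Add(1, 0), -1) = Pow(1, -1) = 1)
Function('Y')(f, t) = Add(6, f) (Function('Y')(f, t) = Mul(1, Add(6, Add(Mul(f, 0), f))) = Mul(1, Add(6, Add(0, f))) = Mul(1, Add(6, f)) = Add(6, f))
Mul(-68, Function('Y')(5, Function('k')(-5, 0))) = Mul(-68, Add(6, 5)) = Mul(-68, 11) = -748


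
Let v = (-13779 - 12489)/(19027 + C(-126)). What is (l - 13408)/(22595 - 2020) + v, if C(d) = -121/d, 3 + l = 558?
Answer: -98913839719/49329035725 ≈ -2.0052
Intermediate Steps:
l = 555 (l = -3 + 558 = 555)
v = -3309768/2397523 (v = (-13779 - 12489)/(19027 - 121/(-126)) = -26268/(19027 - 121*(-1/126)) = -26268/(19027 + 121/126) = -26268/2397523/126 = -26268*126/2397523 = -3309768/2397523 ≈ -1.3805)
(l - 13408)/(22595 - 2020) + v = (555 - 13408)/(22595 - 2020) - 3309768/2397523 = -12853/20575 - 3309768/2397523 = -98913839719/49329035725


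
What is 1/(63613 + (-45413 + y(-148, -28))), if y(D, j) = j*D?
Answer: 1/22344 ≈ 4.4755e-5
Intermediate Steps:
y(D, j) = D*j
1/(63613 + (-45413 + y(-148, -28))) = 1/(63613 + (-45413 - 148*(-28))) = 1/(63613 + (-45413 + 4144)) = 1/(63613 - 41269) = 1/22344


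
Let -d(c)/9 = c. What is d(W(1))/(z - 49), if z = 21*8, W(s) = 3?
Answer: -27/119 ≈ -0.22689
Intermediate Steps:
z = 168
d(c) = -9*c
d(W(1))/(z - 49) = (-9*3)/(168 - 49) = -27/119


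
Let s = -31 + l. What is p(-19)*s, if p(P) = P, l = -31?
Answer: 1178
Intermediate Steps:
s = -62 (s = -31 - 31 = -62)
p(-19)*s = -19*(-62) = 1178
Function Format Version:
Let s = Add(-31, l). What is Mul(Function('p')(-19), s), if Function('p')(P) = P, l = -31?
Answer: 1178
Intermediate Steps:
s = -62 (s = Add(-31, -31) = -62)
Mul(Function('p')(-19), s) = Mul(-19, -62) = 1178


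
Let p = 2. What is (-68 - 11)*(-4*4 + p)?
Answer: 1106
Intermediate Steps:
(-68 - 11)*(-4*4 + p) = (-68 - 11)*(-4*4 + 2) = -79*(-16 + 2) = -79*(-14) = 1106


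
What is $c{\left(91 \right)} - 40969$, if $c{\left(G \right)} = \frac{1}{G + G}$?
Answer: $- \frac{7456357}{182} \approx -40969.0$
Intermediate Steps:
$c{\left(G \right)} = \frac{1}{2 G}$
$c{\left(91 \right)} - 40969 = \frac{1}{2 \cdot 91} - 40969 = \frac{1}{2} \cdot \frac{1}{91} - 40969 = \frac{1}{182} - 40969 = - \frac{7456357}{182}$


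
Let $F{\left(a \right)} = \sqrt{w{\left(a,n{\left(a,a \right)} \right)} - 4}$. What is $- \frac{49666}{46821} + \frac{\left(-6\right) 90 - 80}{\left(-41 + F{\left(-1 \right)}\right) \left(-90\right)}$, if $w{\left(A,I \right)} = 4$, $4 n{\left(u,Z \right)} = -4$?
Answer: $- \frac{7076552}{5758983} \approx -1.2288$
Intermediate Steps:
$n{\left(u,Z \right)} = -1$ ($n{\left(u,Z \right)} = \frac{1}{4} \left(-4\right) = -1$)
$F{\left(a \right)} = 0$ ($F{\left(a \right)} = \sqrt{4 - 4} = \sqrt{0} = 0$)
$- \frac{49666}{46821} + \frac{\left(-6\right) 90 - 80}{\left(-41 + F{\left(-1 \right)}\right) \left(-90\right)} = - \frac{49666}{46821} + \frac{\left(-6\right) 90 - 80}{\left(-41 + 0\right) \left(-90\right)} = \left(-49666\right) \frac{1}{46821} + \frac{-540 - 80}{\left(-41\right) \left(-90\right)} = - \frac{49666}{46821} - \frac{620}{3690} = - \frac{49666}{46821} - \frac{62}{369} = - \frac{7076552}{5758983}$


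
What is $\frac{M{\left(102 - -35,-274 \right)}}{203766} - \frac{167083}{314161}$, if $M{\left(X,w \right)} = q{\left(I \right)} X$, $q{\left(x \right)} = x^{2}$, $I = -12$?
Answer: $- \frac{4641344395}{10669221721} \approx -0.43502$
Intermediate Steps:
$M{\left(X,w \right)} = 144 X$ ($M{\left(X,w \right)} = \left(-12\right)^{2} X = 144 X$)
$\frac{M{\left(102 - -35,-274 \right)}}{203766} - \frac{167083}{314161} = \frac{144 \left(102 - -35\right)}{203766} - \frac{167083}{314161} = 144 \left(102 + 35\right) \frac{1}{203766} - \frac{167083}{314161} = 144 \cdot 137 \cdot \frac{1}{203766} - \frac{167083}{314161} = 19728 \cdot \frac{1}{203766} - \frac{167083}{314161} = \frac{3288}{33961} - \frac{167083}{314161} = - \frac{4641344395}{10669221721}$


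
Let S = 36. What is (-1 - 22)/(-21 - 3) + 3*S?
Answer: 2615/24 ≈ 108.96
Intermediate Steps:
(-1 - 22)/(-21 - 3) + 3*S = (-1 - 22)/(-21 - 3) + 3*36 = -23/(-24) + 108 = -23*(-1/24) + 108 = 23/24 + 108 = 2615/24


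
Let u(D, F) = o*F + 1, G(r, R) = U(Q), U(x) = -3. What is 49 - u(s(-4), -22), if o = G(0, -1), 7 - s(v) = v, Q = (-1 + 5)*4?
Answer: -18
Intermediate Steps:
Q = 16 (Q = 4*4 = 16)
s(v) = 7 - v
G(r, R) = -3
o = -3
u(D, F) = 1 - 3*F (u(D, F) = -3*F + 1 = 1 - 3*F)
49 - u(s(-4), -22) = 49 - (1 - 3*(-22)) = 49 - (1 + 66) = 49 - 1*67 = 49 - 67 = -18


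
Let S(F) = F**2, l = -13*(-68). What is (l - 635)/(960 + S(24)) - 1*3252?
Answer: -1664941/512 ≈ -3251.8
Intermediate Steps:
l = 884
(l - 635)/(960 + S(24)) - 1*3252 = (884 - 635)/(960 + 24**2) - 1*3252 = 249/(960 + 576) - 3252 = 249/1536 - 3252 = 249*(1/1536) - 3252 = 83/512 - 3252 = -1664941/512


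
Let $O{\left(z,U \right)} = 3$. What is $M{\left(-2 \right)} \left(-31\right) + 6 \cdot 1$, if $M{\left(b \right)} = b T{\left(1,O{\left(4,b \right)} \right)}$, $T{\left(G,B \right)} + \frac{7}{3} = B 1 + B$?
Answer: $\frac{700}{3} \approx 233.33$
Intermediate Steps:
$T{\left(G,B \right)} = - \frac{7}{3} + 2 B$ ($T{\left(G,B \right)} = - \frac{7}{3} + \left(B 1 + B\right) = - \frac{7}{3} + \left(B + B\right) = - \frac{7}{3} + 2 B$)
$M{\left(b \right)} = \frac{11 b}{3}$ ($M{\left(b \right)} = b \left(- \frac{7}{3} + 2 \cdot 3\right) = b \left(- \frac{7}{3} + 6\right) = b \frac{11}{3} = \frac{11 b}{3}$)
$M{\left(-2 \right)} \left(-31\right) + 6 \cdot 1 = \frac{11}{3} \left(-2\right) \left(-31\right) + 6 \cdot 1 = \left(- \frac{22}{3}\right) \left(-31\right) + 6 = \frac{682}{3} + 6 = \frac{700}{3}$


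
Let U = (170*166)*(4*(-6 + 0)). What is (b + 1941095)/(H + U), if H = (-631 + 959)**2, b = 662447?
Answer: -1301771/284848 ≈ -4.5701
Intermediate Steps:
H = 107584 (H = 328**2 = 107584)
U = -677280 (U = 28220*(4*(-6)) = 28220*(-24) = -677280)
(b + 1941095)/(H + U) = (662447 + 1941095)/(107584 - 677280) = 2603542/(-569696) = 2603542*(-1/569696) = -1301771/284848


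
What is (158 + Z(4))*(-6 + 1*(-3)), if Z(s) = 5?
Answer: -1467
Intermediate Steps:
(158 + Z(4))*(-6 + 1*(-3)) = (158 + 5)*(-6 + 1*(-3)) = 163*(-6 - 3) = 163*(-9) = -1467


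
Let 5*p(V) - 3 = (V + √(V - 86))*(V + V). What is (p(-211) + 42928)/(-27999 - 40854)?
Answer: -60737/68853 + 422*I*√33/114755 ≈ -0.88213 + 0.021125*I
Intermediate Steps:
p(V) = ⅗ + 2*V*(V + √(-86 + V))/5 (p(V) = ⅗ + ((V + √(V - 86))*(V + V))/5 = ⅗ + ((V + √(-86 + V))*(2*V))/5 = ⅗ + (2*V*(V + √(-86 + V)))/5 = ⅗ + 2*V*(V + √(-86 + V))/5)
(p(-211) + 42928)/(-27999 - 40854) = ((⅗ + (⅖)*(-211)² + (⅖)*(-211)*√(-86 - 211)) + 42928)/(-27999 - 40854) = ((⅗ + (⅖)*44521 + (⅖)*(-211)*√(-297)) + 42928)/(-68853) = ((⅗ + 89042/5 + (⅖)*(-211)*(3*I*√33)) + 42928)*(-1/68853) = ((⅗ + 89042/5 - 1266*I*√33/5) + 42928)*(-1/68853) = ((17809 - 1266*I*√33/5) + 42928)*(-1/68853) = (60737 - 1266*I*√33/5)*(-1/68853) = -60737/68853 + 422*I*√33/114755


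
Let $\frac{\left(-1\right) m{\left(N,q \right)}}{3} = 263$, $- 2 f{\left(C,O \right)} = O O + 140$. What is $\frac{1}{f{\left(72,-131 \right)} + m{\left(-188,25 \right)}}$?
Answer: $- \frac{2}{18879} \approx -0.00010594$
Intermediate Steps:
$f{\left(C,O \right)} = -70 - \frac{O^{2}}{2}$ ($f{\left(C,O \right)} = - \frac{O O + 140}{2} = - \frac{O^{2} + 140}{2} = - \frac{140 + O^{2}}{2} = -70 - \frac{O^{2}}{2}$)
$m{\left(N,q \right)} = -789$ ($m{\left(N,q \right)} = \left(-3\right) 263 = -789$)
$\frac{1}{f{\left(72,-131 \right)} + m{\left(-188,25 \right)}} = \frac{1}{\left(-70 - \frac{\left(-131\right)^{2}}{2}\right) - 789} = \frac{1}{\left(-70 - \frac{17161}{2}\right) - 789} = \frac{1}{- \frac{17301}{2} - 789} = \frac{1}{- \frac{18879}{2}} = - \frac{2}{18879}$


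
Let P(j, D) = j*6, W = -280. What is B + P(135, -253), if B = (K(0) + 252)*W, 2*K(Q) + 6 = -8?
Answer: -67790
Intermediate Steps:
K(Q) = -7 (K(Q) = -3 + (1/2)*(-8) = -3 - 4 = -7)
B = -68600 (B = (-7 + 252)*(-280) = 245*(-280) = -68600)
P(j, D) = 6*j
B + P(135, -253) = -68600 + 6*135 = -68600 + 810 = -67790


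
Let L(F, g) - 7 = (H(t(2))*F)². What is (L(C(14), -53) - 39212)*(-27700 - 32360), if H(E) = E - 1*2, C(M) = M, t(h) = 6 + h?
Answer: 1930868940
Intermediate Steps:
H(E) = -2 + E (H(E) = E - 2 = -2 + E)
L(F, g) = 7 + 36*F² (L(F, g) = 7 + ((-2 + (6 + 2))*F)² = 7 + ((-2 + 8)*F)² = 7 + (6*F)² = 7 + 36*F²)
(L(C(14), -53) - 39212)*(-27700 - 32360) = ((7 + 36*14²) - 39212)*(-27700 - 32360) = ((7 + 36*196) - 39212)*(-60060) = ((7 + 7056) - 39212)*(-60060) = (7063 - 39212)*(-60060) = -32149*(-60060) = 1930868940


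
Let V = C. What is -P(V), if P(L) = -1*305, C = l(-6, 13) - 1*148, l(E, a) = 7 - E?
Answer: 305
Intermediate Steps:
C = -135 (C = (7 - 1*(-6)) - 1*148 = (7 + 6) - 148 = 13 - 148 = -135)
V = -135
P(L) = -305
-P(V) = -1*(-305) = 305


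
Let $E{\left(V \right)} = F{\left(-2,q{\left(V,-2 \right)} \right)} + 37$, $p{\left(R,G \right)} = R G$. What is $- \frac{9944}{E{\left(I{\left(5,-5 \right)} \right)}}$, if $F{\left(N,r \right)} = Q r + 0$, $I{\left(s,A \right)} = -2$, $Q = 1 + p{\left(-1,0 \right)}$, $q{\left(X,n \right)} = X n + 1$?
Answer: $- \frac{4972}{21} \approx -236.76$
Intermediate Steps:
$p{\left(R,G \right)} = G R$
$q{\left(X,n \right)} = 1 + X n$
$Q = 1$ ($Q = 1 + 0 \left(-1\right) = 1 + 0 = 1$)
$F{\left(N,r \right)} = r$ ($F{\left(N,r \right)} = 1 r + 0 = r + 0 = r$)
$E{\left(V \right)} = 38 - 2 V$ ($E{\left(V \right)} = \left(1 + V \left(-2\right)\right) + 37 = \left(1 - 2 V\right) + 37 = 38 - 2 V$)
$- \frac{9944}{E{\left(I{\left(5,-5 \right)} \right)}} = - \frac{9944}{38 - -4} = - \frac{9944}{38 + 4} = - \frac{9944}{42} = \left(-9944\right) \frac{1}{42} = - \frac{4972}{21}$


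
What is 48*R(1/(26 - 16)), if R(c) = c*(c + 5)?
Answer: 612/25 ≈ 24.480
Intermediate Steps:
R(c) = c*(5 + c)
48*R(1/(26 - 16)) = 48*((5 + 1/(26 - 16))/(26 - 16)) = 48*((5 + 1/10)/10) = 48*((5 + ⅒)/10) = 48*((⅒)*(51/10)) = 48*(51/100) = 612/25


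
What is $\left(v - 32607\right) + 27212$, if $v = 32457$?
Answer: $27062$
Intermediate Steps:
$\left(v - 32607\right) + 27212 = \left(32457 - 32607\right) + 27212 = -150 + 27212 = 27062$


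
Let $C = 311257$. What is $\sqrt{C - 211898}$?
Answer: $\sqrt{99359} \approx 315.21$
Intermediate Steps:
$\sqrt{C - 211898} = \sqrt{311257 - 211898} = \sqrt{99359}$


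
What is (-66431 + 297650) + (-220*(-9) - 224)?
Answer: 232975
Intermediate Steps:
(-66431 + 297650) + (-220*(-9) - 224) = 231219 + (1980 - 224) = 231219 + 1756 = 232975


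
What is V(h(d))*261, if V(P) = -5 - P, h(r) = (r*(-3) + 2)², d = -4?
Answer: -52461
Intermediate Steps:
h(r) = (2 - 3*r)² (h(r) = (-3*r + 2)² = (2 - 3*r)²)
V(h(d))*261 = (-5 - (-2 + 3*(-4))²)*261 = (-5 - (-2 - 12)²)*261 = (-5 - 1*(-14)²)*261 = (-5 - 1*196)*261 = (-5 - 196)*261 = -201*261 = -52461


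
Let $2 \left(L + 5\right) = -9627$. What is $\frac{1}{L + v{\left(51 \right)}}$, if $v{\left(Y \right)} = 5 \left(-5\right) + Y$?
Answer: $- \frac{2}{9585} \approx -0.00020866$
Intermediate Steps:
$v{\left(Y \right)} = -25 + Y$
$L = - \frac{9637}{2}$ ($L = -5 + \frac{1}{2} \left(-9627\right) = -5 - \frac{9627}{2} = - \frac{9637}{2} \approx -4818.5$)
$\frac{1}{L + v{\left(51 \right)}} = \frac{1}{- \frac{9637}{2} + \left(-25 + 51\right)} = \frac{1}{- \frac{9637}{2} + 26} = \frac{1}{- \frac{9585}{2}} = - \frac{2}{9585}$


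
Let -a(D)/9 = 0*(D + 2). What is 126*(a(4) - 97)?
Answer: -12222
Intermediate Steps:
a(D) = 0 (a(D) = -0*(D + 2) = -0*(2 + D) = -9*0 = 0)
126*(a(4) - 97) = 126*(0 - 97) = 126*(-97) = -12222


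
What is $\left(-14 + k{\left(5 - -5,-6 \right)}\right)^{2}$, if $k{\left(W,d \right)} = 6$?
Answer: $64$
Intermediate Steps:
$\left(-14 + k{\left(5 - -5,-6 \right)}\right)^{2} = \left(-14 + 6\right)^{2} = \left(-8\right)^{2} = 64$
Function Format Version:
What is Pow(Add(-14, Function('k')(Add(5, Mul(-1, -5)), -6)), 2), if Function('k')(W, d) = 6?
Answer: 64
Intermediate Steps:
Pow(Add(-14, Function('k')(Add(5, Mul(-1, -5)), -6)), 2) = Pow(Add(-14, 6), 2) = Pow(-8, 2) = 64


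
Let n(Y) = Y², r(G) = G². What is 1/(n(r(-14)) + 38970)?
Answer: 1/77386 ≈ 1.2922e-5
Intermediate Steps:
1/(n(r(-14)) + 38970) = 1/(((-14)²)² + 38970) = 1/(196² + 38970) = 1/(38416 + 38970) = 1/77386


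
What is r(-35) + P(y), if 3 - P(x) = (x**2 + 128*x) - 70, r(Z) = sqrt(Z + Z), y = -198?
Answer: -13787 + I*sqrt(70) ≈ -13787.0 + 8.3666*I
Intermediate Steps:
r(Z) = sqrt(2)*sqrt(Z) (r(Z) = sqrt(2*Z) = sqrt(2)*sqrt(Z))
P(x) = 73 - x**2 - 128*x (P(x) = 3 - ((x**2 + 128*x) - 70) = 3 - (-70 + x**2 + 128*x) = 3 + (70 - x**2 - 128*x) = 73 - x**2 - 128*x)
r(-35) + P(y) = sqrt(2)*sqrt(-35) + (73 - 1*(-198)**2 - 128*(-198)) = sqrt(2)*(I*sqrt(35)) + (73 - 1*39204 + 25344) = I*sqrt(70) + (73 - 39204 + 25344) = I*sqrt(70) - 13787 = -13787 + I*sqrt(70)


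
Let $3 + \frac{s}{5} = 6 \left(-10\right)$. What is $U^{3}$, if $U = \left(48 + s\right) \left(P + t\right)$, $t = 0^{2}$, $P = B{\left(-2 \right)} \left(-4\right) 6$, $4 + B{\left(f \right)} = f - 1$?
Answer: $-90252996374016$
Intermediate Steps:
$B{\left(f \right)} = -5 + f$ ($B{\left(f \right)} = -4 + \left(f - 1\right) = -4 + \left(-1 + f\right) = -5 + f$)
$P = 168$ ($P = \left(-5 - 2\right) \left(-4\right) 6 = \left(-7\right) \left(-4\right) 6 = 28 \cdot 6 = 168$)
$t = 0$
$s = -315$ ($s = -15 + 5 \cdot 6 \left(-10\right) = -15 + 5 \left(-60\right) = -15 - 300 = -315$)
$U = -44856$ ($U = \left(48 - 315\right) \left(168 + 0\right) = \left(-267\right) 168 = -44856$)
$U^{3} = \left(-44856\right)^{3} = -90252996374016$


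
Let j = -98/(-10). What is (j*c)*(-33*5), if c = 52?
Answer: -84084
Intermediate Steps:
j = 49/5 (j = -98*(-⅒) = 49/5 ≈ 9.8000)
(j*c)*(-33*5) = ((49/5)*52)*(-33*5) = (2548/5)*(-165) = -84084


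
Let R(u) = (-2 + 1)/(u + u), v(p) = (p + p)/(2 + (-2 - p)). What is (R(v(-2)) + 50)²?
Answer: 40401/16 ≈ 2525.1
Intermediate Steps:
v(p) = -2 (v(p) = (2*p)/((-p)) = (2*p)*(-1/p) = -2)
R(u) = -1/(2*u)
(R(v(-2)) + 50)² = (-½/(-2) + 50)² = (-½*(-½) + 50)² = (¼ + 50)² = (201/4)² = 40401/16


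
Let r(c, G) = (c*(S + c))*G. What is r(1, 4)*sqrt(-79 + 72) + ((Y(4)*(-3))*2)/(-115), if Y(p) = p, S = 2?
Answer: 24/115 + 12*I*sqrt(7) ≈ 0.2087 + 31.749*I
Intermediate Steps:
r(c, G) = G*c*(2 + c) (r(c, G) = (c*(2 + c))*G = G*c*(2 + c))
r(1, 4)*sqrt(-79 + 72) + ((Y(4)*(-3))*2)/(-115) = (4*1*(2 + 1))*sqrt(-79 + 72) + ((4*(-3))*2)/(-115) = (4*1*3)*sqrt(-7) - 12*2*(-1/115) = 12*(I*sqrt(7)) - 24*(-1/115) = 12*I*sqrt(7) + 24/115 = 24/115 + 12*I*sqrt(7)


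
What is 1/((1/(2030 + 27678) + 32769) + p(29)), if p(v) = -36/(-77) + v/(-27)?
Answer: 8823276/289124579857 ≈ 3.0517e-5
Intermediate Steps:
p(v) = 36/77 - v/27 (p(v) = -36*(-1/77) + v*(-1/27) = 36/77 - v/27)
1/((1/(2030 + 27678) + 32769) + p(29)) = 1/((1/(2030 + 27678) + 32769) + (36/77 - 1/27*29)) = 1/((1/29708 + 32769) + (36/77 - 29/27)) = 1/((1/29708 + 32769) - 1261/2079) = 1/(973501453/29708 - 1261/2079) = 1/(289124579857/8823276) = 8823276/289124579857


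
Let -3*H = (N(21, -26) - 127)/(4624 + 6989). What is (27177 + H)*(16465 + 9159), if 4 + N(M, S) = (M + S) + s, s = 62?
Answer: 24261304841048/34839 ≈ 6.9638e+8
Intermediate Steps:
N(M, S) = 58 + M + S (N(M, S) = -4 + ((M + S) + 62) = -4 + (62 + M + S) = 58 + M + S)
H = 74/34839 (H = -((58 + 21 - 26) - 127)/(3*(4624 + 6989)) = -(53 - 127)/(3*11613) = -(-74)/(3*11613) = -1/3*(-74/11613) = 74/34839 ≈ 0.0021241)
(27177 + H)*(16465 + 9159) = (27177 + 74/34839)*(16465 + 9159) = (946819577/34839)*25624 = 24261304841048/34839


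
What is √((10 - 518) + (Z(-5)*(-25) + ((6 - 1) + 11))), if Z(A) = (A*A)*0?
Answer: 2*I*√123 ≈ 22.181*I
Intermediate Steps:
Z(A) = 0 (Z(A) = A²*0 = 0)
√((10 - 518) + (Z(-5)*(-25) + ((6 - 1) + 11))) = √((10 - 518) + (0*(-25) + ((6 - 1) + 11))) = √(-508 + (0 + (5 + 11))) = √(-508 + (0 + 16)) = √(-508 + 16) = √(-492) = 2*I*√123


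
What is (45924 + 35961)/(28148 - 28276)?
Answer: -81885/128 ≈ -639.73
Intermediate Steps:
(45924 + 35961)/(28148 - 28276) = 81885/(-128) = 81885*(-1/128) = -81885/128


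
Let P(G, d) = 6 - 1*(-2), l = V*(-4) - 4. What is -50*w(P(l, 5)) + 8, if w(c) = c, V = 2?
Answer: -392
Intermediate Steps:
l = -12 (l = 2*(-4) - 4 = -8 - 4 = -12)
P(G, d) = 8 (P(G, d) = 6 + 2 = 8)
-50*w(P(l, 5)) + 8 = -50*8 + 8 = -400 + 8 = -392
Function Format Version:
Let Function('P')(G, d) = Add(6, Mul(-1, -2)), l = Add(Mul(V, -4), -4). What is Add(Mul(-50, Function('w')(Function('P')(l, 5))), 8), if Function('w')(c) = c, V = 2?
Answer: -392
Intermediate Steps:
l = -12 (l = Add(Mul(2, -4), -4) = Add(-8, -4) = -12)
Function('P')(G, d) = 8 (Function('P')(G, d) = Add(6, 2) = 8)
Add(Mul(-50, Function('w')(Function('P')(l, 5))), 8) = Add(Mul(-50, 8), 8) = Add(-400, 8) = -392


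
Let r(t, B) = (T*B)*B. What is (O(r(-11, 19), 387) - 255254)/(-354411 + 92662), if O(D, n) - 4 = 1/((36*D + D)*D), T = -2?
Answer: 4923136416999/5048485931492 ≈ 0.97517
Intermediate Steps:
r(t, B) = -2*B² (r(t, B) = (-2*B)*B = -2*B²)
O(D, n) = 4 + 1/(37*D²) (O(D, n) = 4 + 1/((36*D + D)*D) = 4 + 1/((37*D)*D) = 4 + 1/(37*D²))
(O(r(-11, 19), 387) - 255254)/(-354411 + 92662) = ((4 + 1/(37*(-2*19²)²)) - 255254)/(-354411 + 92662) = ((4 + 1/(37*(-2*361)²)) - 255254)/(-261749) = ((4 + (1/37)/(-722)²) - 255254)*(-1/261749) = ((4 + (1/37)*(1/521284)) - 255254)*(-1/261749) = ((4 + 1/19287508) - 255254)*(-1/261749) = (77150033/19287508 - 255254)*(-1/261749) = -4923136416999/19287508*(-1/261749) = 4923136416999/5048485931492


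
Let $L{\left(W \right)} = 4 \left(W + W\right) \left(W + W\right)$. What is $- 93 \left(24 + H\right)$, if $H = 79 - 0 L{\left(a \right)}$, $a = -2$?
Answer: $-9579$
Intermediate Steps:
$L{\left(W \right)} = 16 W^{2}$ ($L{\left(W \right)} = 4 \cdot 2 W 2 W = 4 \cdot 4 W^{2} = 16 W^{2}$)
$H = 79$ ($H = 79 - 0 \cdot 16 \left(-2\right)^{2} = 79 - 0 \cdot 16 \cdot 4 = 79 - 0 \cdot 64 = 79 - 0 = 79 + 0 = 79$)
$- 93 \left(24 + H\right) = - 93 \left(24 + 79\right) = \left(-93\right) 103 = -9579$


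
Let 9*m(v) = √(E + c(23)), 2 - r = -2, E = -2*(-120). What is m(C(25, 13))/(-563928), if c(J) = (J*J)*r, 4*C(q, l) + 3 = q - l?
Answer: -√589/2537676 ≈ -9.5636e-6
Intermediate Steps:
E = 240
r = 4 (r = 2 - 1*(-2) = 2 + 2 = 4)
C(q, l) = -¾ - l/4 + q/4 (C(q, l) = -¾ + (q - l)/4 = -¾ + (-l/4 + q/4) = -¾ - l/4 + q/4)
c(J) = 4*J² (c(J) = (J*J)*4 = J²*4 = 4*J²)
m(v) = 2*√589/9 (m(v) = √(240 + 4*23²)/9 = √(240 + 4*529)/9 = √(240 + 2116)/9 = √2356/9 = (2*√589)/9 = 2*√589/9)
m(C(25, 13))/(-563928) = (2*√589/9)/(-563928) = (2*√589/9)*(-1/563928) = -√589/2537676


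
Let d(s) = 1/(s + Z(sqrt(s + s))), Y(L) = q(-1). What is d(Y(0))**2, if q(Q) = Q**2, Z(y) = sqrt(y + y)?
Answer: (1 + 2**(3/4))**(-2) ≈ 0.13904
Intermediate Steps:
Z(y) = sqrt(2)*sqrt(y) (Z(y) = sqrt(2*y) = sqrt(2)*sqrt(y))
Y(L) = 1 (Y(L) = (-1)**2 = 1)
d(s) = 1/(s + 2**(3/4)*s**(1/4)) (d(s) = 1/(s + sqrt(2)*sqrt(sqrt(s + s))) = 1/(s + sqrt(2)*sqrt(sqrt(2*s))) = 1/(s + sqrt(2)*sqrt(sqrt(2)*sqrt(s))) = 1/(s + sqrt(2)*(2**(1/4)*s**(1/4))) = 1/(s + 2**(3/4)*s**(1/4)))
d(Y(0))**2 = (1/(1 + 2**(3/4)*1**(1/4)))**2 = (1/(1 + 2**(3/4)*1))**2 = (1/(1 + 2**(3/4)))**2 = (1 + 2**(3/4))**(-2)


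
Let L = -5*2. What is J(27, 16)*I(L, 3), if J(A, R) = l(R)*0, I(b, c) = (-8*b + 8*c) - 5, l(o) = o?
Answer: 0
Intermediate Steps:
L = -10
I(b, c) = -5 - 8*b + 8*c
J(A, R) = 0 (J(A, R) = R*0 = 0)
J(27, 16)*I(L, 3) = 0*(-5 - 8*(-10) + 8*3) = 0*(-5 + 80 + 24) = 0*99 = 0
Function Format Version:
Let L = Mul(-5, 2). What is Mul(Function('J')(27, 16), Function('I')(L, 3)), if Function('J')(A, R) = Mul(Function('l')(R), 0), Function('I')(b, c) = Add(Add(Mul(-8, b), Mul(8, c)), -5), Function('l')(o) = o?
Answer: 0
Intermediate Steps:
L = -10
Function('I')(b, c) = Add(-5, Mul(-8, b), Mul(8, c))
Function('J')(A, R) = 0 (Function('J')(A, R) = Mul(R, 0) = 0)
Mul(Function('J')(27, 16), Function('I')(L, 3)) = Mul(0, Add(-5, Mul(-8, -10), Mul(8, 3))) = Mul(0, Add(-5, 80, 24)) = Mul(0, 99) = 0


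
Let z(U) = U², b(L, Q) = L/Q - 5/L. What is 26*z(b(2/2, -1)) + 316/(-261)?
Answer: 243980/261 ≈ 934.79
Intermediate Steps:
b(L, Q) = -5/L + L/Q
26*z(b(2/2, -1)) + 316/(-261) = 26*(-5/1 + (2/2)/(-1))² + 316/(-261) = 26*(-5/1 + (2*(½))*(-1))² + 316*(-1/261) = 26*(-5/1 + 1*(-1))² - 316/261 = 26*(-5*1 - 1)² - 316/261 = 26*(-5 - 1)² - 316/261 = 26*(-6)² - 316/261 = 26*36 - 316/261 = 936 - 316/261 = 243980/261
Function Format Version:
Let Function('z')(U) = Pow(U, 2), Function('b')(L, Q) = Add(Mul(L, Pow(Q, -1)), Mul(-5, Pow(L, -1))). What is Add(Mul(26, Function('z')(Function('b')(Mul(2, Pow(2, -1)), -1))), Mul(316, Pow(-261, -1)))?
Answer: Rational(243980, 261) ≈ 934.79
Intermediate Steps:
Function('b')(L, Q) = Add(Mul(-5, Pow(L, -1)), Mul(L, Pow(Q, -1)))
Add(Mul(26, Function('z')(Function('b')(Mul(2, Pow(2, -1)), -1))), Mul(316, Pow(-261, -1))) = Add(Mul(26, Pow(Add(Mul(-5, Pow(Mul(2, Pow(2, -1)), -1)), Mul(Mul(2, Pow(2, -1)), Pow(-1, -1))), 2)), Mul(316, Pow(-261, -1))) = Add(Mul(26, Pow(Add(Mul(-5, Pow(Mul(2, Rational(1, 2)), -1)), Mul(Mul(2, Rational(1, 2)), -1)), 2)), Mul(316, Rational(-1, 261))) = Add(Mul(26, Pow(Add(Mul(-5, Pow(1, -1)), Mul(1, -1)), 2)), Rational(-316, 261)) = Add(Mul(26, Pow(Add(Mul(-5, 1), -1), 2)), Rational(-316, 261)) = Add(Mul(26, Pow(Add(-5, -1), 2)), Rational(-316, 261)) = Add(Mul(26, Pow(-6, 2)), Rational(-316, 261)) = Add(Mul(26, 36), Rational(-316, 261)) = Add(936, Rational(-316, 261)) = Rational(243980, 261)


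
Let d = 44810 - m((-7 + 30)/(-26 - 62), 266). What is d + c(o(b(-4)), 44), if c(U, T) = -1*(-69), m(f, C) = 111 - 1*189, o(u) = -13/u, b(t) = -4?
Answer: 44957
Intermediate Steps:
m(f, C) = -78 (m(f, C) = 111 - 189 = -78)
c(U, T) = 69
d = 44888 (d = 44810 - 1*(-78) = 44810 + 78 = 44888)
d + c(o(b(-4)), 44) = 44888 + 69 = 44957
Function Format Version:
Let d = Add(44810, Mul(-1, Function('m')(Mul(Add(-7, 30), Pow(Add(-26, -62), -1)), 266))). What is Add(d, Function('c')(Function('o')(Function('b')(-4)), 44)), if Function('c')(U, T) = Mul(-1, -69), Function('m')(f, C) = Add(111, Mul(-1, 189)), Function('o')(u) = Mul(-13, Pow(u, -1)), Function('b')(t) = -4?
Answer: 44957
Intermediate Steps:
Function('m')(f, C) = -78 (Function('m')(f, C) = Add(111, -189) = -78)
Function('c')(U, T) = 69
d = 44888 (d = Add(44810, Mul(-1, -78)) = Add(44810, 78) = 44888)
Add(d, Function('c')(Function('o')(Function('b')(-4)), 44)) = Add(44888, 69) = 44957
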